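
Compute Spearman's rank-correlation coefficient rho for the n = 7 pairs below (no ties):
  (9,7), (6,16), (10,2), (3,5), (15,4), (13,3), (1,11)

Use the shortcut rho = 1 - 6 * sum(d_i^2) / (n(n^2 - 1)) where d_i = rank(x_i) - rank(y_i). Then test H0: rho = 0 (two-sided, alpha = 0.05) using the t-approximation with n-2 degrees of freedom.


Step 1: Rank x and y separately (midranks; no ties here).
rank(x): 9->4, 6->3, 10->5, 3->2, 15->7, 13->6, 1->1
rank(y): 7->5, 16->7, 2->1, 5->4, 4->3, 3->2, 11->6
Step 2: d_i = R_x(i) - R_y(i); compute d_i^2.
  (4-5)^2=1, (3-7)^2=16, (5-1)^2=16, (2-4)^2=4, (7-3)^2=16, (6-2)^2=16, (1-6)^2=25
sum(d^2) = 94.
Step 3: rho = 1 - 6*94 / (7*(7^2 - 1)) = 1 - 564/336 = -0.678571.
Step 4: Under H0, t = rho * sqrt((n-2)/(1-rho^2)) = -2.0657 ~ t(5).
Step 5: Two-sided p-value from the t-distribution with 5 df = 0.093750.
Step 6: alpha = 0.05. fail to reject H0.

rho = -0.6786, p = 0.093750, fail to reject H0 at alpha = 0.05.


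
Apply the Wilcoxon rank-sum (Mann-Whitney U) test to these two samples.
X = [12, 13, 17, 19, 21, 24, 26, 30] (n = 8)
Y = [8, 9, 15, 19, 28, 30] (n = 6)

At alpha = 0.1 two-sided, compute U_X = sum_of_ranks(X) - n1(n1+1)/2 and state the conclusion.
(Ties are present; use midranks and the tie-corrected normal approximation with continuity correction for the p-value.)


Step 1: Combine and sort all 14 observations; assign midranks.
sorted (value, group): (8,Y), (9,Y), (12,X), (13,X), (15,Y), (17,X), (19,X), (19,Y), (21,X), (24,X), (26,X), (28,Y), (30,X), (30,Y)
ranks: 8->1, 9->2, 12->3, 13->4, 15->5, 17->6, 19->7.5, 19->7.5, 21->9, 24->10, 26->11, 28->12, 30->13.5, 30->13.5
Step 2: Rank sum for X: R1 = 3 + 4 + 6 + 7.5 + 9 + 10 + 11 + 13.5 = 64.
Step 3: U_X = R1 - n1(n1+1)/2 = 64 - 8*9/2 = 64 - 36 = 28.
       U_Y = n1*n2 - U_X = 48 - 28 = 20.
Step 4: Ties are present, so use the tie-corrected normal approximation (with continuity correction) for the p-value.
Step 5: p-value = 0.650661; compare to alpha = 0.1. fail to reject H0.

U_X = 28, p = 0.650661, fail to reject H0 at alpha = 0.1.


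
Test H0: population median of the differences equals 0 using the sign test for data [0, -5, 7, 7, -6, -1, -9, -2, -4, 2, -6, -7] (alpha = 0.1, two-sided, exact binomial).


Step 1: Discard zero differences. Original n = 12; n_eff = number of nonzero differences = 11.
Nonzero differences (with sign): -5, +7, +7, -6, -1, -9, -2, -4, +2, -6, -7
Step 2: Count signs: positive = 3, negative = 8.
Step 3: Under H0: P(positive) = 0.5, so the number of positives S ~ Bin(11, 0.5).
Step 4: Two-sided exact p-value = sum of Bin(11,0.5) probabilities at or below the observed probability = 0.226562.
Step 5: alpha = 0.1. fail to reject H0.

n_eff = 11, pos = 3, neg = 8, p = 0.226562, fail to reject H0.


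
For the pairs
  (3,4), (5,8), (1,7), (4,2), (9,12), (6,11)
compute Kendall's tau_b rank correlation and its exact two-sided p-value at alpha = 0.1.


Step 1: Enumerate the 15 unordered pairs (i,j) with i<j and classify each by sign(x_j-x_i) * sign(y_j-y_i).
  (1,2):dx=+2,dy=+4->C; (1,3):dx=-2,dy=+3->D; (1,4):dx=+1,dy=-2->D; (1,5):dx=+6,dy=+8->C
  (1,6):dx=+3,dy=+7->C; (2,3):dx=-4,dy=-1->C; (2,4):dx=-1,dy=-6->C; (2,5):dx=+4,dy=+4->C
  (2,6):dx=+1,dy=+3->C; (3,4):dx=+3,dy=-5->D; (3,5):dx=+8,dy=+5->C; (3,6):dx=+5,dy=+4->C
  (4,5):dx=+5,dy=+10->C; (4,6):dx=+2,dy=+9->C; (5,6):dx=-3,dy=-1->C
Step 2: C = 12, D = 3, total pairs = 15.
Step 3: tau = (C - D)/(n(n-1)/2) = (12 - 3)/15 = 0.600000.
Step 4: Exact two-sided p-value (enumerate n! = 720 permutations of y under H0): p = 0.136111.
Step 5: alpha = 0.1. fail to reject H0.

tau_b = 0.6000 (C=12, D=3), p = 0.136111, fail to reject H0.


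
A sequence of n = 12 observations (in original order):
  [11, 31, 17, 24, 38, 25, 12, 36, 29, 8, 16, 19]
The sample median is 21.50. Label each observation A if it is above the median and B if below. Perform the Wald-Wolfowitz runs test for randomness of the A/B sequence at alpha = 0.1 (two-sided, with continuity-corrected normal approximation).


Step 1: Compute median = 21.50; label A = above, B = below.
Labels in order: BABAAABAABBB  (n_A = 6, n_B = 6)
Step 2: Count runs R = 7.
Step 3: Under H0 (random ordering), E[R] = 2*n_A*n_B/(n_A+n_B) + 1 = 2*6*6/12 + 1 = 7.0000.
        Var[R] = 2*n_A*n_B*(2*n_A*n_B - n_A - n_B) / ((n_A+n_B)^2 * (n_A+n_B-1)) = 4320/1584 = 2.7273.
        SD[R] = 1.6514.
Step 4: R = E[R], so z = 0 with no continuity correction.
Step 5: Two-sided p-value via normal approximation = 2*(1 - Phi(|z|)) = 1.000000.
Step 6: alpha = 0.1. fail to reject H0.

R = 7, z = 0.0000, p = 1.000000, fail to reject H0.


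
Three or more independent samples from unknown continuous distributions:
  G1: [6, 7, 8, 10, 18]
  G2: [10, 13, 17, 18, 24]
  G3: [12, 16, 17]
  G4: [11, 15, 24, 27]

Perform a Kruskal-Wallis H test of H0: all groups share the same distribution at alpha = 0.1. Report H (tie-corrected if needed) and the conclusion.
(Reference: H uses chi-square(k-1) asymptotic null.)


Step 1: Combine all N = 17 observations and assign midranks.
sorted (value, group, rank): (6,G1,1), (7,G1,2), (8,G1,3), (10,G1,4.5), (10,G2,4.5), (11,G4,6), (12,G3,7), (13,G2,8), (15,G4,9), (16,G3,10), (17,G2,11.5), (17,G3,11.5), (18,G1,13.5), (18,G2,13.5), (24,G2,15.5), (24,G4,15.5), (27,G4,17)
Step 2: Sum ranks within each group.
R_1 = 24 (n_1 = 5)
R_2 = 53 (n_2 = 5)
R_3 = 28.5 (n_3 = 3)
R_4 = 47.5 (n_4 = 4)
Step 3: H = 12/(N(N+1)) * sum(R_i^2/n_i) - 3(N+1)
     = 12/(17*18) * (24^2/5 + 53^2/5 + 28.5^2/3 + 47.5^2/4) - 3*18
     = 0.039216 * 1511.81 - 54
     = 5.286765.
Step 4: Ties present; correction factor C = 1 - 24/(17^3 - 17) = 0.995098. Corrected H = 5.286765 / 0.995098 = 5.312808.
Step 5: Under H0, H ~ chi^2(3); p-value = 0.150273.
Step 6: alpha = 0.1. fail to reject H0.

H = 5.3128, df = 3, p = 0.150273, fail to reject H0.


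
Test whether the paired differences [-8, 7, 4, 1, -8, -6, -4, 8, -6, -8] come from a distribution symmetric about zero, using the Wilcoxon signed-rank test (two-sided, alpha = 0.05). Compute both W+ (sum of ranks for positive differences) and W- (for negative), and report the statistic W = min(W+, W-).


Step 1: Drop any zero differences (none here) and take |d_i|.
|d| = [8, 7, 4, 1, 8, 6, 4, 8, 6, 8]
Step 2: Midrank |d_i| (ties get averaged ranks).
ranks: |8|->8.5, |7|->6, |4|->2.5, |1|->1, |8|->8.5, |6|->4.5, |4|->2.5, |8|->8.5, |6|->4.5, |8|->8.5
Step 3: Attach original signs; sum ranks with positive sign and with negative sign.
W+ = 6 + 2.5 + 1 + 8.5 = 18
W- = 8.5 + 8.5 + 4.5 + 2.5 + 4.5 + 8.5 = 37
(Check: W+ + W- = 55 should equal n(n+1)/2 = 55.)
Step 4: Test statistic W = min(W+, W-) = 18.
Step 5: Ties in |d|, so use the tie-corrected normal approximation.
        E[W] = n(n+1)/4 = 10*11/4 = 27.5.
        Tie groups: |d|=4 (t=2), |d|=6 (t=2), |d|=8 (t=4); sum(t^3 - t) = 72.
        Var[W] = n(n+1)(2n+1)/24 - sum(t^3-t)/48 = 2310/24 - 72/48 = 94.75.
        z = (W - E[W]) / sqrt(Var[W]) = (18 - 27.5) / 9.7340 = -0.9760.
        Two-sided p = 2*Phi(z) = 0.329082.
Step 6: alpha = 0.05. fail to reject H0.

W+ = 18, W- = 37, W = min = 18, p = 0.329082, fail to reject H0.


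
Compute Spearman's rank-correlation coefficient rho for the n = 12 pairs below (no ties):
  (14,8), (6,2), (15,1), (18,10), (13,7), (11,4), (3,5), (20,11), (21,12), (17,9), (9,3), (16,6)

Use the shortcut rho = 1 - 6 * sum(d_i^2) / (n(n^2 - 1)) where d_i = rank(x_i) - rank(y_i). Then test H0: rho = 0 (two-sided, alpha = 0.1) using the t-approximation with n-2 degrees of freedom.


Step 1: Rank x and y separately (midranks; no ties here).
rank(x): 14->6, 6->2, 15->7, 18->10, 13->5, 11->4, 3->1, 20->11, 21->12, 17->9, 9->3, 16->8
rank(y): 8->8, 2->2, 1->1, 10->10, 7->7, 4->4, 5->5, 11->11, 12->12, 9->9, 3->3, 6->6
Step 2: d_i = R_x(i) - R_y(i); compute d_i^2.
  (6-8)^2=4, (2-2)^2=0, (7-1)^2=36, (10-10)^2=0, (5-7)^2=4, (4-4)^2=0, (1-5)^2=16, (11-11)^2=0, (12-12)^2=0, (9-9)^2=0, (3-3)^2=0, (8-6)^2=4
sum(d^2) = 64.
Step 3: rho = 1 - 6*64 / (12*(12^2 - 1)) = 1 - 384/1716 = 0.776224.
Step 4: Under H0, t = rho * sqrt((n-2)/(1-rho^2)) = 3.8934 ~ t(10).
Step 5: Two-sided p-value from the t-distribution with 10 df = 0.002993.
Step 6: alpha = 0.1. reject H0.

rho = 0.7762, p = 0.002993, reject H0 at alpha = 0.1.


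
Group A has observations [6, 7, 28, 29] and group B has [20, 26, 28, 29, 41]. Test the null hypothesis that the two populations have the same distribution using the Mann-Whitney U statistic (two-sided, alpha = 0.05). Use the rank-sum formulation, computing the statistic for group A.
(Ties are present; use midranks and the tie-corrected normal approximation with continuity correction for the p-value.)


Step 1: Combine and sort all 9 observations; assign midranks.
sorted (value, group): (6,X), (7,X), (20,Y), (26,Y), (28,X), (28,Y), (29,X), (29,Y), (41,Y)
ranks: 6->1, 7->2, 20->3, 26->4, 28->5.5, 28->5.5, 29->7.5, 29->7.5, 41->9
Step 2: Rank sum for X: R1 = 1 + 2 + 5.5 + 7.5 = 16.
Step 3: U_X = R1 - n1(n1+1)/2 = 16 - 4*5/2 = 16 - 10 = 6.
       U_Y = n1*n2 - U_X = 20 - 6 = 14.
Step 4: Ties are present, so use the tie-corrected normal approximation (with continuity correction) for the p-value.
Step 5: p-value = 0.387282; compare to alpha = 0.05. fail to reject H0.

U_X = 6, p = 0.387282, fail to reject H0 at alpha = 0.05.


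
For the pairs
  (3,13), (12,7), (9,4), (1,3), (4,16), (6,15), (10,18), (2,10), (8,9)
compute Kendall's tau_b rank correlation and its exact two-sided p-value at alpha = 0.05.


Step 1: Enumerate the 36 unordered pairs (i,j) with i<j and classify each by sign(x_j-x_i) * sign(y_j-y_i).
  (1,2):dx=+9,dy=-6->D; (1,3):dx=+6,dy=-9->D; (1,4):dx=-2,dy=-10->C; (1,5):dx=+1,dy=+3->C
  (1,6):dx=+3,dy=+2->C; (1,7):dx=+7,dy=+5->C; (1,8):dx=-1,dy=-3->C; (1,9):dx=+5,dy=-4->D
  (2,3):dx=-3,dy=-3->C; (2,4):dx=-11,dy=-4->C; (2,5):dx=-8,dy=+9->D; (2,6):dx=-6,dy=+8->D
  (2,7):dx=-2,dy=+11->D; (2,8):dx=-10,dy=+3->D; (2,9):dx=-4,dy=+2->D; (3,4):dx=-8,dy=-1->C
  (3,5):dx=-5,dy=+12->D; (3,6):dx=-3,dy=+11->D; (3,7):dx=+1,dy=+14->C; (3,8):dx=-7,dy=+6->D
  (3,9):dx=-1,dy=+5->D; (4,5):dx=+3,dy=+13->C; (4,6):dx=+5,dy=+12->C; (4,7):dx=+9,dy=+15->C
  (4,8):dx=+1,dy=+7->C; (4,9):dx=+7,dy=+6->C; (5,6):dx=+2,dy=-1->D; (5,7):dx=+6,dy=+2->C
  (5,8):dx=-2,dy=-6->C; (5,9):dx=+4,dy=-7->D; (6,7):dx=+4,dy=+3->C; (6,8):dx=-4,dy=-5->C
  (6,9):dx=+2,dy=-6->D; (7,8):dx=-8,dy=-8->C; (7,9):dx=-2,dy=-9->C; (8,9):dx=+6,dy=-1->D
Step 2: C = 20, D = 16, total pairs = 36.
Step 3: tau = (C - D)/(n(n-1)/2) = (20 - 16)/36 = 0.111111.
Step 4: Exact two-sided p-value (enumerate n! = 362880 permutations of y under H0): p = 0.761414.
Step 5: alpha = 0.05. fail to reject H0.

tau_b = 0.1111 (C=20, D=16), p = 0.761414, fail to reject H0.


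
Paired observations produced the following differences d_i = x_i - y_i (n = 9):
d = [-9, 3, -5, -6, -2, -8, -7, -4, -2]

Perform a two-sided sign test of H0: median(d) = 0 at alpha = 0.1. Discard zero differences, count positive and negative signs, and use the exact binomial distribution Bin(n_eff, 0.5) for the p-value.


Step 1: Discard zero differences. Original n = 9; n_eff = number of nonzero differences = 9.
Nonzero differences (with sign): -9, +3, -5, -6, -2, -8, -7, -4, -2
Step 2: Count signs: positive = 1, negative = 8.
Step 3: Under H0: P(positive) = 0.5, so the number of positives S ~ Bin(9, 0.5).
Step 4: Two-sided exact p-value = sum of Bin(9,0.5) probabilities at or below the observed probability = 0.039062.
Step 5: alpha = 0.1. reject H0.

n_eff = 9, pos = 1, neg = 8, p = 0.039062, reject H0.


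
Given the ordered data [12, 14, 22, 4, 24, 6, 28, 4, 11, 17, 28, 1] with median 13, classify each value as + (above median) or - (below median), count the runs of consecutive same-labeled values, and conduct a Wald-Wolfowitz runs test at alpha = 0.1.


Step 1: Compute median = 13; label A = above, B = below.
Labels in order: BAABABABBAAB  (n_A = 6, n_B = 6)
Step 2: Count runs R = 9.
Step 3: Under H0 (random ordering), E[R] = 2*n_A*n_B/(n_A+n_B) + 1 = 2*6*6/12 + 1 = 7.0000.
        Var[R] = 2*n_A*n_B*(2*n_A*n_B - n_A - n_B) / ((n_A+n_B)^2 * (n_A+n_B-1)) = 4320/1584 = 2.7273.
        SD[R] = 1.6514.
Step 4: Continuity-corrected z = (R - 0.5 - E[R]) / SD[R] = (9 - 0.5 - 7.0000) / 1.6514 = 0.9083.
Step 5: Two-sided p-value via normal approximation = 2*(1 - Phi(|z|)) = 0.363722.
Step 6: alpha = 0.1. fail to reject H0.

R = 9, z = 0.9083, p = 0.363722, fail to reject H0.


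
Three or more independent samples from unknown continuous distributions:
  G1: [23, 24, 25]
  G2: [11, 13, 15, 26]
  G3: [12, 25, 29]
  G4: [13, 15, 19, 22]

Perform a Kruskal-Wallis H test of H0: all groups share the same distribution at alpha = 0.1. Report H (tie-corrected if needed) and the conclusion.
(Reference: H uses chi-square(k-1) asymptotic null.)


Step 1: Combine all N = 14 observations and assign midranks.
sorted (value, group, rank): (11,G2,1), (12,G3,2), (13,G2,3.5), (13,G4,3.5), (15,G2,5.5), (15,G4,5.5), (19,G4,7), (22,G4,8), (23,G1,9), (24,G1,10), (25,G1,11.5), (25,G3,11.5), (26,G2,13), (29,G3,14)
Step 2: Sum ranks within each group.
R_1 = 30.5 (n_1 = 3)
R_2 = 23 (n_2 = 4)
R_3 = 27.5 (n_3 = 3)
R_4 = 24 (n_4 = 4)
Step 3: H = 12/(N(N+1)) * sum(R_i^2/n_i) - 3(N+1)
     = 12/(14*15) * (30.5^2/3 + 23^2/4 + 27.5^2/3 + 24^2/4) - 3*15
     = 0.057143 * 838.417 - 45
     = 2.909524.
Step 4: Ties present; correction factor C = 1 - 18/(14^3 - 14) = 0.993407. Corrected H = 2.909524 / 0.993407 = 2.928835.
Step 5: Under H0, H ~ chi^2(3); p-value = 0.402728.
Step 6: alpha = 0.1. fail to reject H0.

H = 2.9288, df = 3, p = 0.402728, fail to reject H0.


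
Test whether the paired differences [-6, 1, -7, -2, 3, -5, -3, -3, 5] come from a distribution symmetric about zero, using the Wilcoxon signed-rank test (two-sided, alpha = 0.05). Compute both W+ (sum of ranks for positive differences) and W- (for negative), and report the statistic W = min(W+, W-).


Step 1: Drop any zero differences (none here) and take |d_i|.
|d| = [6, 1, 7, 2, 3, 5, 3, 3, 5]
Step 2: Midrank |d_i| (ties get averaged ranks).
ranks: |6|->8, |1|->1, |7|->9, |2|->2, |3|->4, |5|->6.5, |3|->4, |3|->4, |5|->6.5
Step 3: Attach original signs; sum ranks with positive sign and with negative sign.
W+ = 1 + 4 + 6.5 = 11.5
W- = 8 + 9 + 2 + 6.5 + 4 + 4 = 33.5
(Check: W+ + W- = 45 should equal n(n+1)/2 = 45.)
Step 4: Test statistic W = min(W+, W-) = 11.5.
Step 5: Ties in |d|, so use the tie-corrected normal approximation.
        E[W] = n(n+1)/4 = 9*10/4 = 22.5.
        Tie groups: |d|=3 (t=3), |d|=5 (t=2); sum(t^3 - t) = 30.
        Var[W] = n(n+1)(2n+1)/24 - sum(t^3-t)/48 = 1710/24 - 30/48 = 70.625.
        z = (W - E[W]) / sqrt(Var[W]) = (11.5 - 22.5) / 8.4039 = -1.3089.
        Two-sided p = 2*Phi(z) = 0.190561.
Step 6: alpha = 0.05. fail to reject H0.

W+ = 11.5, W- = 33.5, W = min = 11.5, p = 0.190561, fail to reject H0.


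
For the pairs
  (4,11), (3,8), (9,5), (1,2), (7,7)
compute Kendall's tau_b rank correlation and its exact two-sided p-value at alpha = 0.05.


Step 1: Enumerate the 10 unordered pairs (i,j) with i<j and classify each by sign(x_j-x_i) * sign(y_j-y_i).
  (1,2):dx=-1,dy=-3->C; (1,3):dx=+5,dy=-6->D; (1,4):dx=-3,dy=-9->C; (1,5):dx=+3,dy=-4->D
  (2,3):dx=+6,dy=-3->D; (2,4):dx=-2,dy=-6->C; (2,5):dx=+4,dy=-1->D; (3,4):dx=-8,dy=-3->C
  (3,5):dx=-2,dy=+2->D; (4,5):dx=+6,dy=+5->C
Step 2: C = 5, D = 5, total pairs = 10.
Step 3: tau = (C - D)/(n(n-1)/2) = (5 - 5)/10 = 0.000000.
Step 4: Exact two-sided p-value (enumerate n! = 120 permutations of y under H0): p = 1.000000.
Step 5: alpha = 0.05. fail to reject H0.

tau_b = 0.0000 (C=5, D=5), p = 1.000000, fail to reject H0.


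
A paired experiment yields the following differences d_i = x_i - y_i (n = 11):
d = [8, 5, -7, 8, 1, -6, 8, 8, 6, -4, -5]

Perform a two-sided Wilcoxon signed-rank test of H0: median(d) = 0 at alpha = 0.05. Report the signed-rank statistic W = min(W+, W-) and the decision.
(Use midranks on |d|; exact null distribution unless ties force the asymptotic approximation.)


Step 1: Drop any zero differences (none here) and take |d_i|.
|d| = [8, 5, 7, 8, 1, 6, 8, 8, 6, 4, 5]
Step 2: Midrank |d_i| (ties get averaged ranks).
ranks: |8|->9.5, |5|->3.5, |7|->7, |8|->9.5, |1|->1, |6|->5.5, |8|->9.5, |8|->9.5, |6|->5.5, |4|->2, |5|->3.5
Step 3: Attach original signs; sum ranks with positive sign and with negative sign.
W+ = 9.5 + 3.5 + 9.5 + 1 + 9.5 + 9.5 + 5.5 = 48
W- = 7 + 5.5 + 2 + 3.5 = 18
(Check: W+ + W- = 66 should equal n(n+1)/2 = 66.)
Step 4: Test statistic W = min(W+, W-) = 18.
Step 5: Ties in |d|, so use the tie-corrected normal approximation.
        E[W] = n(n+1)/4 = 11*12/4 = 33.
        Tie groups: |d|=5 (t=2), |d|=6 (t=2), |d|=8 (t=4); sum(t^3 - t) = 72.
        Var[W] = n(n+1)(2n+1)/24 - sum(t^3-t)/48 = 3036/24 - 72/48 = 125.
        z = (W - E[W]) / sqrt(Var[W]) = (18 - 33) / 11.1803 = -1.3416.
        Two-sided p = 2*Phi(z) = 0.179712.
Step 6: alpha = 0.05. fail to reject H0.

W+ = 48, W- = 18, W = min = 18, p = 0.179712, fail to reject H0.


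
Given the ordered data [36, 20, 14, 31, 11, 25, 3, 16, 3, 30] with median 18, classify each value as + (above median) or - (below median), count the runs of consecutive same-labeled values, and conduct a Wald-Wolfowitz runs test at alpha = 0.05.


Step 1: Compute median = 18; label A = above, B = below.
Labels in order: AABABABBBA  (n_A = 5, n_B = 5)
Step 2: Count runs R = 7.
Step 3: Under H0 (random ordering), E[R] = 2*n_A*n_B/(n_A+n_B) + 1 = 2*5*5/10 + 1 = 6.0000.
        Var[R] = 2*n_A*n_B*(2*n_A*n_B - n_A - n_B) / ((n_A+n_B)^2 * (n_A+n_B-1)) = 2000/900 = 2.2222.
        SD[R] = 1.4907.
Step 4: Continuity-corrected z = (R - 0.5 - E[R]) / SD[R] = (7 - 0.5 - 6.0000) / 1.4907 = 0.3354.
Step 5: Two-sided p-value via normal approximation = 2*(1 - Phi(|z|)) = 0.737316.
Step 6: alpha = 0.05. fail to reject H0.

R = 7, z = 0.3354, p = 0.737316, fail to reject H0.


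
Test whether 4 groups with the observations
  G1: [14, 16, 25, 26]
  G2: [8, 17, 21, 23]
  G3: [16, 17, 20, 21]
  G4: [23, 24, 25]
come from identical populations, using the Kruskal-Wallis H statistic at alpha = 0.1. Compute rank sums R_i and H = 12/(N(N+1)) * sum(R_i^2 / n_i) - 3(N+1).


Step 1: Combine all N = 15 observations and assign midranks.
sorted (value, group, rank): (8,G2,1), (14,G1,2), (16,G1,3.5), (16,G3,3.5), (17,G2,5.5), (17,G3,5.5), (20,G3,7), (21,G2,8.5), (21,G3,8.5), (23,G2,10.5), (23,G4,10.5), (24,G4,12), (25,G1,13.5), (25,G4,13.5), (26,G1,15)
Step 2: Sum ranks within each group.
R_1 = 34 (n_1 = 4)
R_2 = 25.5 (n_2 = 4)
R_3 = 24.5 (n_3 = 4)
R_4 = 36 (n_4 = 3)
Step 3: H = 12/(N(N+1)) * sum(R_i^2/n_i) - 3(N+1)
     = 12/(15*16) * (34^2/4 + 25.5^2/4 + 24.5^2/4 + 36^2/3) - 3*16
     = 0.050000 * 1033.62 - 48
     = 3.681250.
Step 4: Ties present; correction factor C = 1 - 30/(15^3 - 15) = 0.991071. Corrected H = 3.681250 / 0.991071 = 3.714414.
Step 5: Under H0, H ~ chi^2(3); p-value = 0.293999.
Step 6: alpha = 0.1. fail to reject H0.

H = 3.7144, df = 3, p = 0.293999, fail to reject H0.


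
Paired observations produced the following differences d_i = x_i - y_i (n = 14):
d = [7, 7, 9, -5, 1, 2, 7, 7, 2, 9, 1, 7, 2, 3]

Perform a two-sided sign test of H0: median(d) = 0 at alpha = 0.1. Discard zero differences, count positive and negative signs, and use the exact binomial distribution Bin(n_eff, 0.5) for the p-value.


Step 1: Discard zero differences. Original n = 14; n_eff = number of nonzero differences = 14.
Nonzero differences (with sign): +7, +7, +9, -5, +1, +2, +7, +7, +2, +9, +1, +7, +2, +3
Step 2: Count signs: positive = 13, negative = 1.
Step 3: Under H0: P(positive) = 0.5, so the number of positives S ~ Bin(14, 0.5).
Step 4: Two-sided exact p-value = sum of Bin(14,0.5) probabilities at or below the observed probability = 0.001831.
Step 5: alpha = 0.1. reject H0.

n_eff = 14, pos = 13, neg = 1, p = 0.001831, reject H0.


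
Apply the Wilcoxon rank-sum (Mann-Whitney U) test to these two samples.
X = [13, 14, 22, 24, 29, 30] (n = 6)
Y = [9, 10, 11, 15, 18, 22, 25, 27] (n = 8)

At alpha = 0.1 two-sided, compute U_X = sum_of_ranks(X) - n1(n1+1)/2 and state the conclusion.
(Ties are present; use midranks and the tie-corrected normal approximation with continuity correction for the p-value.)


Step 1: Combine and sort all 14 observations; assign midranks.
sorted (value, group): (9,Y), (10,Y), (11,Y), (13,X), (14,X), (15,Y), (18,Y), (22,X), (22,Y), (24,X), (25,Y), (27,Y), (29,X), (30,X)
ranks: 9->1, 10->2, 11->3, 13->4, 14->5, 15->6, 18->7, 22->8.5, 22->8.5, 24->10, 25->11, 27->12, 29->13, 30->14
Step 2: Rank sum for X: R1 = 4 + 5 + 8.5 + 10 + 13 + 14 = 54.5.
Step 3: U_X = R1 - n1(n1+1)/2 = 54.5 - 6*7/2 = 54.5 - 21 = 33.5.
       U_Y = n1*n2 - U_X = 48 - 33.5 = 14.5.
Step 4: Ties are present, so use the tie-corrected normal approximation (with continuity correction) for the p-value.
Step 5: p-value = 0.244759; compare to alpha = 0.1. fail to reject H0.

U_X = 33.5, p = 0.244759, fail to reject H0 at alpha = 0.1.


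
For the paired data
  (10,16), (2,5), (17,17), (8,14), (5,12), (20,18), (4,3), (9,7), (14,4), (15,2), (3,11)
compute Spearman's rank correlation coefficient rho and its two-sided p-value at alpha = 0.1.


Step 1: Rank x and y separately (midranks; no ties here).
rank(x): 10->7, 2->1, 17->10, 8->5, 5->4, 20->11, 4->3, 9->6, 14->8, 15->9, 3->2
rank(y): 16->9, 5->4, 17->10, 14->8, 12->7, 18->11, 3->2, 7->5, 4->3, 2->1, 11->6
Step 2: d_i = R_x(i) - R_y(i); compute d_i^2.
  (7-9)^2=4, (1-4)^2=9, (10-10)^2=0, (5-8)^2=9, (4-7)^2=9, (11-11)^2=0, (3-2)^2=1, (6-5)^2=1, (8-3)^2=25, (9-1)^2=64, (2-6)^2=16
sum(d^2) = 138.
Step 3: rho = 1 - 6*138 / (11*(11^2 - 1)) = 1 - 828/1320 = 0.372727.
Step 4: Under H0, t = rho * sqrt((n-2)/(1-rho^2)) = 1.2050 ~ t(9).
Step 5: Two-sided p-value from the t-distribution with 9 df = 0.258926.
Step 6: alpha = 0.1. fail to reject H0.

rho = 0.3727, p = 0.258926, fail to reject H0 at alpha = 0.1.


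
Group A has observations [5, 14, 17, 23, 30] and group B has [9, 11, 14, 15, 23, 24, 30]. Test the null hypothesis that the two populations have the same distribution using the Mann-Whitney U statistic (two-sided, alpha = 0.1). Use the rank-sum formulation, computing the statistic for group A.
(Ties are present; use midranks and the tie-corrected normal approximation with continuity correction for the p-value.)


Step 1: Combine and sort all 12 observations; assign midranks.
sorted (value, group): (5,X), (9,Y), (11,Y), (14,X), (14,Y), (15,Y), (17,X), (23,X), (23,Y), (24,Y), (30,X), (30,Y)
ranks: 5->1, 9->2, 11->3, 14->4.5, 14->4.5, 15->6, 17->7, 23->8.5, 23->8.5, 24->10, 30->11.5, 30->11.5
Step 2: Rank sum for X: R1 = 1 + 4.5 + 7 + 8.5 + 11.5 = 32.5.
Step 3: U_X = R1 - n1(n1+1)/2 = 32.5 - 5*6/2 = 32.5 - 15 = 17.5.
       U_Y = n1*n2 - U_X = 35 - 17.5 = 17.5.
Step 4: Ties are present, so use the tie-corrected normal approximation (with continuity correction) for the p-value.
Step 5: p-value = 1.000000; compare to alpha = 0.1. fail to reject H0.

U_X = 17.5, p = 1.000000, fail to reject H0 at alpha = 0.1.


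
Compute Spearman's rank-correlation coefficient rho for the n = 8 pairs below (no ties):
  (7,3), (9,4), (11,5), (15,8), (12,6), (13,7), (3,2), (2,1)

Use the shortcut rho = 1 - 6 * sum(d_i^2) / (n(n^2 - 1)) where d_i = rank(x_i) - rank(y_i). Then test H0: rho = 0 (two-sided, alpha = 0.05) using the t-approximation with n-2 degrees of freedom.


Step 1: Rank x and y separately (midranks; no ties here).
rank(x): 7->3, 9->4, 11->5, 15->8, 12->6, 13->7, 3->2, 2->1
rank(y): 3->3, 4->4, 5->5, 8->8, 6->6, 7->7, 2->2, 1->1
Step 2: d_i = R_x(i) - R_y(i); compute d_i^2.
  (3-3)^2=0, (4-4)^2=0, (5-5)^2=0, (8-8)^2=0, (6-6)^2=0, (7-7)^2=0, (2-2)^2=0, (1-1)^2=0
sum(d^2) = 0.
Step 3: rho = 1 - 6*0 / (8*(8^2 - 1)) = 1 - 0/504 = 1.000000.
Step 5: Two-sided p-value from the t-distribution with 6 df = 0.000000.
Step 6: alpha = 0.05. reject H0.

rho = 1.0000, p = 0.000000, reject H0 at alpha = 0.05.


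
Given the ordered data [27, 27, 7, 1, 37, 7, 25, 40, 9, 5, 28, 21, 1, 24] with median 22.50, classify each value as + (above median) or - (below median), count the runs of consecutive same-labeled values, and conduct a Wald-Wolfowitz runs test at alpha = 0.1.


Step 1: Compute median = 22.50; label A = above, B = below.
Labels in order: AABBABAABBABBA  (n_A = 7, n_B = 7)
Step 2: Count runs R = 9.
Step 3: Under H0 (random ordering), E[R] = 2*n_A*n_B/(n_A+n_B) + 1 = 2*7*7/14 + 1 = 8.0000.
        Var[R] = 2*n_A*n_B*(2*n_A*n_B - n_A - n_B) / ((n_A+n_B)^2 * (n_A+n_B-1)) = 8232/2548 = 3.2308.
        SD[R] = 1.7974.
Step 4: Continuity-corrected z = (R - 0.5 - E[R]) / SD[R] = (9 - 0.5 - 8.0000) / 1.7974 = 0.2782.
Step 5: Two-sided p-value via normal approximation = 2*(1 - Phi(|z|)) = 0.780879.
Step 6: alpha = 0.1. fail to reject H0.

R = 9, z = 0.2782, p = 0.780879, fail to reject H0.


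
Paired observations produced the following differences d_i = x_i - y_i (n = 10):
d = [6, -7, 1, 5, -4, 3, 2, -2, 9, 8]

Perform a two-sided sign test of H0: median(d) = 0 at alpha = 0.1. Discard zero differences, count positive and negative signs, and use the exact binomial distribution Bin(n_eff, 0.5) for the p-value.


Step 1: Discard zero differences. Original n = 10; n_eff = number of nonzero differences = 10.
Nonzero differences (with sign): +6, -7, +1, +5, -4, +3, +2, -2, +9, +8
Step 2: Count signs: positive = 7, negative = 3.
Step 3: Under H0: P(positive) = 0.5, so the number of positives S ~ Bin(10, 0.5).
Step 4: Two-sided exact p-value = sum of Bin(10,0.5) probabilities at or below the observed probability = 0.343750.
Step 5: alpha = 0.1. fail to reject H0.

n_eff = 10, pos = 7, neg = 3, p = 0.343750, fail to reject H0.


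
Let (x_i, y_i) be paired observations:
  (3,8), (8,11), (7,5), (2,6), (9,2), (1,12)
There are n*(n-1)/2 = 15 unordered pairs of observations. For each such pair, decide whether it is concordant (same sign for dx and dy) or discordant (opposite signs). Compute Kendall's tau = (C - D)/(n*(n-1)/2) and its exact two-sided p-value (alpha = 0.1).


Step 1: Enumerate the 15 unordered pairs (i,j) with i<j and classify each by sign(x_j-x_i) * sign(y_j-y_i).
  (1,2):dx=+5,dy=+3->C; (1,3):dx=+4,dy=-3->D; (1,4):dx=-1,dy=-2->C; (1,5):dx=+6,dy=-6->D
  (1,6):dx=-2,dy=+4->D; (2,3):dx=-1,dy=-6->C; (2,4):dx=-6,dy=-5->C; (2,5):dx=+1,dy=-9->D
  (2,6):dx=-7,dy=+1->D; (3,4):dx=-5,dy=+1->D; (3,5):dx=+2,dy=-3->D; (3,6):dx=-6,dy=+7->D
  (4,5):dx=+7,dy=-4->D; (4,6):dx=-1,dy=+6->D; (5,6):dx=-8,dy=+10->D
Step 2: C = 4, D = 11, total pairs = 15.
Step 3: tau = (C - D)/(n(n-1)/2) = (4 - 11)/15 = -0.466667.
Step 4: Exact two-sided p-value (enumerate n! = 720 permutations of y under H0): p = 0.272222.
Step 5: alpha = 0.1. fail to reject H0.

tau_b = -0.4667 (C=4, D=11), p = 0.272222, fail to reject H0.


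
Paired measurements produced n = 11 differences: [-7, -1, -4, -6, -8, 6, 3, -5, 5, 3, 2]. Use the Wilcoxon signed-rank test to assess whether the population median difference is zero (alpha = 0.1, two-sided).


Step 1: Drop any zero differences (none here) and take |d_i|.
|d| = [7, 1, 4, 6, 8, 6, 3, 5, 5, 3, 2]
Step 2: Midrank |d_i| (ties get averaged ranks).
ranks: |7|->10, |1|->1, |4|->5, |6|->8.5, |8|->11, |6|->8.5, |3|->3.5, |5|->6.5, |5|->6.5, |3|->3.5, |2|->2
Step 3: Attach original signs; sum ranks with positive sign and with negative sign.
W+ = 8.5 + 3.5 + 6.5 + 3.5 + 2 = 24
W- = 10 + 1 + 5 + 8.5 + 11 + 6.5 = 42
(Check: W+ + W- = 66 should equal n(n+1)/2 = 66.)
Step 4: Test statistic W = min(W+, W-) = 24.
Step 5: Ties in |d|, so use the tie-corrected normal approximation.
        E[W] = n(n+1)/4 = 11*12/4 = 33.
        Tie groups: |d|=3 (t=2), |d|=5 (t=2), |d|=6 (t=2); sum(t^3 - t) = 18.
        Var[W] = n(n+1)(2n+1)/24 - sum(t^3-t)/48 = 3036/24 - 18/48 = 126.125.
        z = (W - E[W]) / sqrt(Var[W]) = (24 - 33) / 11.2305 = -0.8014.
        Two-sided p = 2*Phi(z) = 0.422908.
Step 6: alpha = 0.1. fail to reject H0.

W+ = 24, W- = 42, W = min = 24, p = 0.422908, fail to reject H0.


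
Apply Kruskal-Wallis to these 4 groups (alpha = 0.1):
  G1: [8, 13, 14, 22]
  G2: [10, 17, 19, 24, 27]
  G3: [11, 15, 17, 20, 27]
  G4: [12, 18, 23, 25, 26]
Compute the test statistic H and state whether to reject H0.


Step 1: Combine all N = 19 observations and assign midranks.
sorted (value, group, rank): (8,G1,1), (10,G2,2), (11,G3,3), (12,G4,4), (13,G1,5), (14,G1,6), (15,G3,7), (17,G2,8.5), (17,G3,8.5), (18,G4,10), (19,G2,11), (20,G3,12), (22,G1,13), (23,G4,14), (24,G2,15), (25,G4,16), (26,G4,17), (27,G2,18.5), (27,G3,18.5)
Step 2: Sum ranks within each group.
R_1 = 25 (n_1 = 4)
R_2 = 55 (n_2 = 5)
R_3 = 49 (n_3 = 5)
R_4 = 61 (n_4 = 5)
Step 3: H = 12/(N(N+1)) * sum(R_i^2/n_i) - 3(N+1)
     = 12/(19*20) * (25^2/4 + 55^2/5 + 49^2/5 + 61^2/5) - 3*20
     = 0.031579 * 1985.65 - 60
     = 2.704737.
Step 4: Ties present; correction factor C = 1 - 12/(19^3 - 19) = 0.998246. Corrected H = 2.704737 / 0.998246 = 2.709490.
Step 5: Under H0, H ~ chi^2(3); p-value = 0.438617.
Step 6: alpha = 0.1. fail to reject H0.

H = 2.7095, df = 3, p = 0.438617, fail to reject H0.


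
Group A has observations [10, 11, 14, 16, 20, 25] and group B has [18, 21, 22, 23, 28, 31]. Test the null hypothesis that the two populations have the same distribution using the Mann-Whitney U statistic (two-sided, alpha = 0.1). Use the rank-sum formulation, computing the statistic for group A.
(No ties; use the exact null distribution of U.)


Step 1: Combine and sort all 12 observations; assign midranks.
sorted (value, group): (10,X), (11,X), (14,X), (16,X), (18,Y), (20,X), (21,Y), (22,Y), (23,Y), (25,X), (28,Y), (31,Y)
ranks: 10->1, 11->2, 14->3, 16->4, 18->5, 20->6, 21->7, 22->8, 23->9, 25->10, 28->11, 31->12
Step 2: Rank sum for X: R1 = 1 + 2 + 3 + 4 + 6 + 10 = 26.
Step 3: U_X = R1 - n1(n1+1)/2 = 26 - 6*7/2 = 26 - 21 = 5.
       U_Y = n1*n2 - U_X = 36 - 5 = 31.
Step 4: No ties, so the exact null distribution of U (based on enumerating the C(12,6) = 924 equally likely rank assignments) gives the two-sided p-value.
Step 5: p-value = 0.041126; compare to alpha = 0.1. reject H0.

U_X = 5, p = 0.041126, reject H0 at alpha = 0.1.


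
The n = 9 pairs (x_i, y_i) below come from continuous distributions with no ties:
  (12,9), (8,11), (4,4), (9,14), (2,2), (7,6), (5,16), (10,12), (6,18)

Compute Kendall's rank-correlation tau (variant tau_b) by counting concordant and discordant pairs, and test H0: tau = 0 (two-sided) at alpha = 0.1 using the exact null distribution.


Step 1: Enumerate the 36 unordered pairs (i,j) with i<j and classify each by sign(x_j-x_i) * sign(y_j-y_i).
  (1,2):dx=-4,dy=+2->D; (1,3):dx=-8,dy=-5->C; (1,4):dx=-3,dy=+5->D; (1,5):dx=-10,dy=-7->C
  (1,6):dx=-5,dy=-3->C; (1,7):dx=-7,dy=+7->D; (1,8):dx=-2,dy=+3->D; (1,9):dx=-6,dy=+9->D
  (2,3):dx=-4,dy=-7->C; (2,4):dx=+1,dy=+3->C; (2,5):dx=-6,dy=-9->C; (2,6):dx=-1,dy=-5->C
  (2,7):dx=-3,dy=+5->D; (2,8):dx=+2,dy=+1->C; (2,9):dx=-2,dy=+7->D; (3,4):dx=+5,dy=+10->C
  (3,5):dx=-2,dy=-2->C; (3,6):dx=+3,dy=+2->C; (3,7):dx=+1,dy=+12->C; (3,8):dx=+6,dy=+8->C
  (3,9):dx=+2,dy=+14->C; (4,5):dx=-7,dy=-12->C; (4,6):dx=-2,dy=-8->C; (4,7):dx=-4,dy=+2->D
  (4,8):dx=+1,dy=-2->D; (4,9):dx=-3,dy=+4->D; (5,6):dx=+5,dy=+4->C; (5,7):dx=+3,dy=+14->C
  (5,8):dx=+8,dy=+10->C; (5,9):dx=+4,dy=+16->C; (6,7):dx=-2,dy=+10->D; (6,8):dx=+3,dy=+6->C
  (6,9):dx=-1,dy=+12->D; (7,8):dx=+5,dy=-4->D; (7,9):dx=+1,dy=+2->C; (8,9):dx=-4,dy=+6->D
Step 2: C = 22, D = 14, total pairs = 36.
Step 3: tau = (C - D)/(n(n-1)/2) = (22 - 14)/36 = 0.222222.
Step 4: Exact two-sided p-value (enumerate n! = 362880 permutations of y under H0): p = 0.476709.
Step 5: alpha = 0.1. fail to reject H0.

tau_b = 0.2222 (C=22, D=14), p = 0.476709, fail to reject H0.


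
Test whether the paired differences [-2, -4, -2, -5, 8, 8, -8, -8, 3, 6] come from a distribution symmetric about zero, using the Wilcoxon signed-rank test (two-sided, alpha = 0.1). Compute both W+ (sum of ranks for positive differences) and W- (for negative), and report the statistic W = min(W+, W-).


Step 1: Drop any zero differences (none here) and take |d_i|.
|d| = [2, 4, 2, 5, 8, 8, 8, 8, 3, 6]
Step 2: Midrank |d_i| (ties get averaged ranks).
ranks: |2|->1.5, |4|->4, |2|->1.5, |5|->5, |8|->8.5, |8|->8.5, |8|->8.5, |8|->8.5, |3|->3, |6|->6
Step 3: Attach original signs; sum ranks with positive sign and with negative sign.
W+ = 8.5 + 8.5 + 3 + 6 = 26
W- = 1.5 + 4 + 1.5 + 5 + 8.5 + 8.5 = 29
(Check: W+ + W- = 55 should equal n(n+1)/2 = 55.)
Step 4: Test statistic W = min(W+, W-) = 26.
Step 5: Ties in |d|, so use the tie-corrected normal approximation.
        E[W] = n(n+1)/4 = 10*11/4 = 27.5.
        Tie groups: |d|=2 (t=2), |d|=8 (t=4); sum(t^3 - t) = 66.
        Var[W] = n(n+1)(2n+1)/24 - sum(t^3-t)/48 = 2310/24 - 66/48 = 94.875.
        z = (W - E[W]) / sqrt(Var[W]) = (26 - 27.5) / 9.7404 = -0.1540.
        Two-sided p = 2*Phi(z) = 0.877611.
Step 6: alpha = 0.1. fail to reject H0.

W+ = 26, W- = 29, W = min = 26, p = 0.877611, fail to reject H0.


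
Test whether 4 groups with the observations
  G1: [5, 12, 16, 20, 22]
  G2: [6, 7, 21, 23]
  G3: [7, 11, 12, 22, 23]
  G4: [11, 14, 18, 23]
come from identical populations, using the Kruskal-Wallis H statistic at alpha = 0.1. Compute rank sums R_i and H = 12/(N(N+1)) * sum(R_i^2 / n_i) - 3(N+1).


Step 1: Combine all N = 18 observations and assign midranks.
sorted (value, group, rank): (5,G1,1), (6,G2,2), (7,G2,3.5), (7,G3,3.5), (11,G3,5.5), (11,G4,5.5), (12,G1,7.5), (12,G3,7.5), (14,G4,9), (16,G1,10), (18,G4,11), (20,G1,12), (21,G2,13), (22,G1,14.5), (22,G3,14.5), (23,G2,17), (23,G3,17), (23,G4,17)
Step 2: Sum ranks within each group.
R_1 = 45 (n_1 = 5)
R_2 = 35.5 (n_2 = 4)
R_3 = 48 (n_3 = 5)
R_4 = 42.5 (n_4 = 4)
Step 3: H = 12/(N(N+1)) * sum(R_i^2/n_i) - 3(N+1)
     = 12/(18*19) * (45^2/5 + 35.5^2/4 + 48^2/5 + 42.5^2/4) - 3*19
     = 0.035088 * 1632.42 - 57
     = 0.278070.
Step 4: Ties present; correction factor C = 1 - 48/(18^3 - 18) = 0.991744. Corrected H = 0.278070 / 0.991744 = 0.280385.
Step 5: Under H0, H ~ chi^2(3); p-value = 0.963674.
Step 6: alpha = 0.1. fail to reject H0.

H = 0.2804, df = 3, p = 0.963674, fail to reject H0.


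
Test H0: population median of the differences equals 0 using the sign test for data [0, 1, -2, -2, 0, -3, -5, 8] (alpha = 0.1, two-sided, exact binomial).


Step 1: Discard zero differences. Original n = 8; n_eff = number of nonzero differences = 6.
Nonzero differences (with sign): +1, -2, -2, -3, -5, +8
Step 2: Count signs: positive = 2, negative = 4.
Step 3: Under H0: P(positive) = 0.5, so the number of positives S ~ Bin(6, 0.5).
Step 4: Two-sided exact p-value = sum of Bin(6,0.5) probabilities at or below the observed probability = 0.687500.
Step 5: alpha = 0.1. fail to reject H0.

n_eff = 6, pos = 2, neg = 4, p = 0.687500, fail to reject H0.


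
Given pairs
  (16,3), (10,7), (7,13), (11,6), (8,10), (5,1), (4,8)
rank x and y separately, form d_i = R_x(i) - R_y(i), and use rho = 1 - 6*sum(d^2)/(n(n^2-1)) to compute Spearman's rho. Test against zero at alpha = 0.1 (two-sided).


Step 1: Rank x and y separately (midranks; no ties here).
rank(x): 16->7, 10->5, 7->3, 11->6, 8->4, 5->2, 4->1
rank(y): 3->2, 7->4, 13->7, 6->3, 10->6, 1->1, 8->5
Step 2: d_i = R_x(i) - R_y(i); compute d_i^2.
  (7-2)^2=25, (5-4)^2=1, (3-7)^2=16, (6-3)^2=9, (4-6)^2=4, (2-1)^2=1, (1-5)^2=16
sum(d^2) = 72.
Step 3: rho = 1 - 6*72 / (7*(7^2 - 1)) = 1 - 432/336 = -0.285714.
Step 4: Under H0, t = rho * sqrt((n-2)/(1-rho^2)) = -0.6667 ~ t(5).
Step 5: Two-sided p-value from the t-distribution with 5 df = 0.534509.
Step 6: alpha = 0.1. fail to reject H0.

rho = -0.2857, p = 0.534509, fail to reject H0 at alpha = 0.1.


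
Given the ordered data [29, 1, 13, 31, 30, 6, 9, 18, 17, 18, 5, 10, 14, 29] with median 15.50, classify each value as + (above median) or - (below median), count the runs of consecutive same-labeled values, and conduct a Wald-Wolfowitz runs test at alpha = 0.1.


Step 1: Compute median = 15.50; label A = above, B = below.
Labels in order: ABBAABBAAABBBA  (n_A = 7, n_B = 7)
Step 2: Count runs R = 7.
Step 3: Under H0 (random ordering), E[R] = 2*n_A*n_B/(n_A+n_B) + 1 = 2*7*7/14 + 1 = 8.0000.
        Var[R] = 2*n_A*n_B*(2*n_A*n_B - n_A - n_B) / ((n_A+n_B)^2 * (n_A+n_B-1)) = 8232/2548 = 3.2308.
        SD[R] = 1.7974.
Step 4: Continuity-corrected z = (R + 0.5 - E[R]) / SD[R] = (7 + 0.5 - 8.0000) / 1.7974 = -0.2782.
Step 5: Two-sided p-value via normal approximation = 2*(1 - Phi(|z|)) = 0.780879.
Step 6: alpha = 0.1. fail to reject H0.

R = 7, z = -0.2782, p = 0.780879, fail to reject H0.


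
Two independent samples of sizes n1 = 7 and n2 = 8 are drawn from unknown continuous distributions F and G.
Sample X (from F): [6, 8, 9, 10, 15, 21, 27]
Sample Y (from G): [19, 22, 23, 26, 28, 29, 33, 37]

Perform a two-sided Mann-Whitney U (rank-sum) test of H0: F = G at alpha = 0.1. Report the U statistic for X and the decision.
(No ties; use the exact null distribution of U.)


Step 1: Combine and sort all 15 observations; assign midranks.
sorted (value, group): (6,X), (8,X), (9,X), (10,X), (15,X), (19,Y), (21,X), (22,Y), (23,Y), (26,Y), (27,X), (28,Y), (29,Y), (33,Y), (37,Y)
ranks: 6->1, 8->2, 9->3, 10->4, 15->5, 19->6, 21->7, 22->8, 23->9, 26->10, 27->11, 28->12, 29->13, 33->14, 37->15
Step 2: Rank sum for X: R1 = 1 + 2 + 3 + 4 + 5 + 7 + 11 = 33.
Step 3: U_X = R1 - n1(n1+1)/2 = 33 - 7*8/2 = 33 - 28 = 5.
       U_Y = n1*n2 - U_X = 56 - 5 = 51.
Step 4: No ties, so the exact null distribution of U (based on enumerating the C(15,7) = 6435 equally likely rank assignments) gives the two-sided p-value.
Step 5: p-value = 0.005905; compare to alpha = 0.1. reject H0.

U_X = 5, p = 0.005905, reject H0 at alpha = 0.1.


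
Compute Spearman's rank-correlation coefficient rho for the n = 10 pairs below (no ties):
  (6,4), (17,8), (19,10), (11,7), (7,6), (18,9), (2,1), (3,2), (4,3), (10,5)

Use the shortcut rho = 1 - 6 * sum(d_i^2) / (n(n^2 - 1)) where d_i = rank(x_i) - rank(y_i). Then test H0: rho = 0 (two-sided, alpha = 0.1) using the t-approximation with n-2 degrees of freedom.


Step 1: Rank x and y separately (midranks; no ties here).
rank(x): 6->4, 17->8, 19->10, 11->7, 7->5, 18->9, 2->1, 3->2, 4->3, 10->6
rank(y): 4->4, 8->8, 10->10, 7->7, 6->6, 9->9, 1->1, 2->2, 3->3, 5->5
Step 2: d_i = R_x(i) - R_y(i); compute d_i^2.
  (4-4)^2=0, (8-8)^2=0, (10-10)^2=0, (7-7)^2=0, (5-6)^2=1, (9-9)^2=0, (1-1)^2=0, (2-2)^2=0, (3-3)^2=0, (6-5)^2=1
sum(d^2) = 2.
Step 3: rho = 1 - 6*2 / (10*(10^2 - 1)) = 1 - 12/990 = 0.987879.
Step 4: Under H0, t = rho * sqrt((n-2)/(1-rho^2)) = 18.0003 ~ t(8).
Step 5: Two-sided p-value from the t-distribution with 8 df = 0.000000.
Step 6: alpha = 0.1. reject H0.

rho = 0.9879, p = 0.000000, reject H0 at alpha = 0.1.


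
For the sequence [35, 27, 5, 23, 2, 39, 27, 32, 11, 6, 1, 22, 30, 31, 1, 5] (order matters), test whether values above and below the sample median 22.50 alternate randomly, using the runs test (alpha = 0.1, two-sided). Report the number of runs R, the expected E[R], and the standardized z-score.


Step 1: Compute median = 22.50; label A = above, B = below.
Labels in order: AABABAAABBBBAABB  (n_A = 8, n_B = 8)
Step 2: Count runs R = 8.
Step 3: Under H0 (random ordering), E[R] = 2*n_A*n_B/(n_A+n_B) + 1 = 2*8*8/16 + 1 = 9.0000.
        Var[R] = 2*n_A*n_B*(2*n_A*n_B - n_A - n_B) / ((n_A+n_B)^2 * (n_A+n_B-1)) = 14336/3840 = 3.7333.
        SD[R] = 1.9322.
Step 4: Continuity-corrected z = (R + 0.5 - E[R]) / SD[R] = (8 + 0.5 - 9.0000) / 1.9322 = -0.2588.
Step 5: Two-sided p-value via normal approximation = 2*(1 - Phi(|z|)) = 0.795809.
Step 6: alpha = 0.1. fail to reject H0.

R = 8, z = -0.2588, p = 0.795809, fail to reject H0.


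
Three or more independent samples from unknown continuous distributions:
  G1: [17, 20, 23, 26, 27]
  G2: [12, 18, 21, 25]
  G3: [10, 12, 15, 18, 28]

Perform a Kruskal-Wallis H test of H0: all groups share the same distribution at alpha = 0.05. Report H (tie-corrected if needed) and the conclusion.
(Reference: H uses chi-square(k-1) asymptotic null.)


Step 1: Combine all N = 14 observations and assign midranks.
sorted (value, group, rank): (10,G3,1), (12,G2,2.5), (12,G3,2.5), (15,G3,4), (17,G1,5), (18,G2,6.5), (18,G3,6.5), (20,G1,8), (21,G2,9), (23,G1,10), (25,G2,11), (26,G1,12), (27,G1,13), (28,G3,14)
Step 2: Sum ranks within each group.
R_1 = 48 (n_1 = 5)
R_2 = 29 (n_2 = 4)
R_3 = 28 (n_3 = 5)
Step 3: H = 12/(N(N+1)) * sum(R_i^2/n_i) - 3(N+1)
     = 12/(14*15) * (48^2/5 + 29^2/4 + 28^2/5) - 3*15
     = 0.057143 * 827.85 - 45
     = 2.305714.
Step 4: Ties present; correction factor C = 1 - 12/(14^3 - 14) = 0.995604. Corrected H = 2.305714 / 0.995604 = 2.315894.
Step 5: Under H0, H ~ chi^2(2); p-value = 0.314130.
Step 6: alpha = 0.05. fail to reject H0.

H = 2.3159, df = 2, p = 0.314130, fail to reject H0.
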